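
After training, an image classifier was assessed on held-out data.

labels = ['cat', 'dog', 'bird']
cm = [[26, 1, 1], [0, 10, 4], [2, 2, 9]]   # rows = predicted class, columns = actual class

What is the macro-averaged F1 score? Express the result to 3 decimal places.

Per-class F1 score (2·TP/(2·TP+FP+FN)):
  cat: TP=26, FP=1+1=2, FN=0+2=2 → 52/56 = 0.9286
  dog: TP=10, FP=0+4=4, FN=1+2=3 → 20/27 = 0.7407
  bird: TP=9, FP=2+2=4, FN=1+4=5 → 18/27 = 0.6667
Macro-F1 score = mean = (0.9286 + 0.7407 + 0.6667) / 3 = 0.779

0.779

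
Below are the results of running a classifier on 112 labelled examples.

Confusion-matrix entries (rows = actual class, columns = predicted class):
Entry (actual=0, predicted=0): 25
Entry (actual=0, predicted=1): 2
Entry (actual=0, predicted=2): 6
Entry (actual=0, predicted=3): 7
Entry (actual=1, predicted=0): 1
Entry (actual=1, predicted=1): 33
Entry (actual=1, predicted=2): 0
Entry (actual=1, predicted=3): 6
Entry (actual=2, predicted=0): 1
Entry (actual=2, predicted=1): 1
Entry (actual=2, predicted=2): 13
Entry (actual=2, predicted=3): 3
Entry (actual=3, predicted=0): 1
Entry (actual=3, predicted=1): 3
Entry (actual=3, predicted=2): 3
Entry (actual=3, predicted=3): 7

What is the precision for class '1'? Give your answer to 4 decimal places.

Take TP from the diagonal, FP from the rest of the '1' prediction marginal, FN from the rest of the '1' actual marginal.
precision = TP/(TP+FP).
1: TP=33, FP=2+1+3=6 → 33/39 = 0.84615

0.8462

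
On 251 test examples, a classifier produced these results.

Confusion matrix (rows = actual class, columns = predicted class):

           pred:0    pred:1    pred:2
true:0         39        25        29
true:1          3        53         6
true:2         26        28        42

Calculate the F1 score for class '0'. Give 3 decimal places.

0.484

Take TP from the diagonal, FP from the rest of the '0' prediction marginal, FN from the rest of the '0' actual marginal.
F1 score = 2·TP/(2·TP+FP+FN).
0: TP=39, FP=3+26=29, FN=25+29=54 → 78/161 = 0.4845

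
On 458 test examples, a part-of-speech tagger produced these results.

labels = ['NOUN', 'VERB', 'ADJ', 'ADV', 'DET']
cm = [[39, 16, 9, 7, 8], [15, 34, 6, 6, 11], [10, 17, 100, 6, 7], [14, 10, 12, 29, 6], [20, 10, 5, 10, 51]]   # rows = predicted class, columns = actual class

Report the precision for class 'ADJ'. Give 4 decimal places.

precision = TP/(TP+FP).
ADJ: TP=100, FP=10+17+6+7=40 → 100/140 = 0.71429

0.7143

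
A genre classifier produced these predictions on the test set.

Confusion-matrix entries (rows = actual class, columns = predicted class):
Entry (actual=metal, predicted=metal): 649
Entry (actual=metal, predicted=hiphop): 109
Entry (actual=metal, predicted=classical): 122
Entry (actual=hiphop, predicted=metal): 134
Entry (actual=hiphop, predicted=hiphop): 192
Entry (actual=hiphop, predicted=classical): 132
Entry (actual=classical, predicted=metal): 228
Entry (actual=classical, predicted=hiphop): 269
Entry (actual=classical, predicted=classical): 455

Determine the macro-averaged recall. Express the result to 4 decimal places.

0.5449

Per-class recall (TP/(TP+FN)):
  metal: TP=649, FN=109+122=231 → 649/880 = 0.73750
  hiphop: TP=192, FN=134+132=266 → 192/458 = 0.41921
  classical: TP=455, FN=228+269=497 → 455/952 = 0.47794
Macro-recall = mean = (0.73750 + 0.41921 + 0.47794) / 3 = 0.5449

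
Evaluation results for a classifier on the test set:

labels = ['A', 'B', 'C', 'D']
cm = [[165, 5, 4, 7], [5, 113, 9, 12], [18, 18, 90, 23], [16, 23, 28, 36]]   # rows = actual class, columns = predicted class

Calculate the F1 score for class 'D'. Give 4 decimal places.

Take TP from the diagonal, FP from the rest of the 'D' prediction marginal, FN from the rest of the 'D' actual marginal.
F1 score = 2·TP/(2·TP+FP+FN).
D: TP=36, FP=7+12+23=42, FN=16+23+28=67 → 72/181 = 0.39779

0.3978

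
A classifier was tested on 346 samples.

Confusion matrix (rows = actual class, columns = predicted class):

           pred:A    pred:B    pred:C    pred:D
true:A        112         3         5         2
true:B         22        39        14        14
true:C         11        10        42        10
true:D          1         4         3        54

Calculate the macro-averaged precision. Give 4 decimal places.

Per-class precision (TP/(TP+FP)):
  A: TP=112, FP=22+11+1=34 → 112/146 = 0.76712
  B: TP=39, FP=3+10+4=17 → 39/56 = 0.69643
  C: TP=42, FP=5+14+3=22 → 42/64 = 0.65625
  D: TP=54, FP=2+14+10=26 → 54/80 = 0.67500
Macro-precision = mean = (0.76712 + 0.69643 + 0.65625 + 0.67500) / 4 = 0.6987

0.6987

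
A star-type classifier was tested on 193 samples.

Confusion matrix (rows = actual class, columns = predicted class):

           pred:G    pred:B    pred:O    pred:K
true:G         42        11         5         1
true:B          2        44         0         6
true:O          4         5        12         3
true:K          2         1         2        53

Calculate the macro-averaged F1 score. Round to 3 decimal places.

Per-class F1 score (2·TP/(2·TP+FP+FN)):
  G: TP=42, FP=2+4+2=8, FN=11+5+1=17 → 84/109 = 0.7706
  B: TP=44, FP=11+5+1=17, FN=2+0+6=8 → 88/113 = 0.7788
  O: TP=12, FP=5+0+2=7, FN=4+5+3=12 → 24/43 = 0.5581
  K: TP=53, FP=1+6+3=10, FN=2+1+2=5 → 106/121 = 0.8760
Macro-F1 score = mean = (0.7706 + 0.7788 + 0.5581 + 0.8760) / 4 = 0.746

0.746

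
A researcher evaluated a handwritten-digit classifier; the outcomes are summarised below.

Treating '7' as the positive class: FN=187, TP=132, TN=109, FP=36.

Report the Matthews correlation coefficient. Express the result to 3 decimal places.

0.160

MCC = (TP·TN − FP·FN) / √((TP+FP)(TP+FN)(TN+FP)(TN+FN))
Numerator = 132·109 − 36·187 = 7656
Denominator = √(168·319·145·296) = √2300168640 = 47960.0734
MCC = 7656 / 47960.0734 = 0.160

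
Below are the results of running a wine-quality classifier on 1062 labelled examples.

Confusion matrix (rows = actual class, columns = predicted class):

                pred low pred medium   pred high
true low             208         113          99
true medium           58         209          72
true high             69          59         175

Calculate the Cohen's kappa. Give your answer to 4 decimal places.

0.3373

Observed agreement pₒ = trace/N = 592/1062 = 0.55744
Expected agreement pₑ = Σ (rowᵢ·colᵢ)/N² = (420·335 + 339·381 + 303·346)/1062² = 0.33222
κ = (pₒ − pₑ)/(1 − pₑ) = (0.55744 − 0.33222)/(1 − 0.33222) = 0.3373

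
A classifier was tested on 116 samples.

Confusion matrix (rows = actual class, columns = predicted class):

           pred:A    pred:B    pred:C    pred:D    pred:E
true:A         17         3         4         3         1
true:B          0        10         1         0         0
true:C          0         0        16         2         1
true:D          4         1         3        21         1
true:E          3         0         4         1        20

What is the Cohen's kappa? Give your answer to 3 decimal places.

Observed agreement pₒ = trace/N = 84/116 = 0.7241
Expected agreement pₑ = Σ (rowᵢ·colᵢ)/N² = (28·24 + 11·14 + 19·28 + 30·27 + 28·23)/116² = 0.2090
κ = (pₒ − pₑ)/(1 − pₑ) = (0.7241 − 0.2090)/(1 − 0.2090) = 0.651

0.651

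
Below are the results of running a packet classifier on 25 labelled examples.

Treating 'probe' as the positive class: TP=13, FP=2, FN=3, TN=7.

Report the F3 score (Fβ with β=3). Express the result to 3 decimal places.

0.818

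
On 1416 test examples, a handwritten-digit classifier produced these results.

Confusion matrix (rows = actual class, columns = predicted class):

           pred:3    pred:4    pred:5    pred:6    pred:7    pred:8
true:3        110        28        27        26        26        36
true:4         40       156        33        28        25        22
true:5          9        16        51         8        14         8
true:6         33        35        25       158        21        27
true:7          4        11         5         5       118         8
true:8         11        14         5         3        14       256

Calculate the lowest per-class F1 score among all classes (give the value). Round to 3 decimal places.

0.405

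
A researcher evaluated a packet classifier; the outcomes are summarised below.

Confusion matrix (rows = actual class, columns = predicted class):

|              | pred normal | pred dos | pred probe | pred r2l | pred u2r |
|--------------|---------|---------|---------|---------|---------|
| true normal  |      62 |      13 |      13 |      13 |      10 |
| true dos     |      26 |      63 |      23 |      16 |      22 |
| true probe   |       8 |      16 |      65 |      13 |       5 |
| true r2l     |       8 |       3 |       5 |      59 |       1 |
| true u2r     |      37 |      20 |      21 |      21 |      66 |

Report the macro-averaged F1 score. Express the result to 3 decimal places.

Per-class F1 score (2·TP/(2·TP+FP+FN)):
  normal: TP=62, FP=26+8+8+37=79, FN=13+13+13+10=49 → 124/252 = 0.4921
  dos: TP=63, FP=13+16+3+20=52, FN=26+23+16+22=87 → 126/265 = 0.4755
  probe: TP=65, FP=13+23+5+21=62, FN=8+16+13+5=42 → 130/234 = 0.5556
  r2l: TP=59, FP=13+16+13+21=63, FN=8+3+5+1=17 → 118/198 = 0.5960
  u2r: TP=66, FP=10+22+5+1=38, FN=37+20+21+21=99 → 132/269 = 0.4907
Macro-F1 score = mean = (0.4921 + 0.4755 + 0.5556 + 0.5960 + 0.4907) / 5 = 0.522

0.522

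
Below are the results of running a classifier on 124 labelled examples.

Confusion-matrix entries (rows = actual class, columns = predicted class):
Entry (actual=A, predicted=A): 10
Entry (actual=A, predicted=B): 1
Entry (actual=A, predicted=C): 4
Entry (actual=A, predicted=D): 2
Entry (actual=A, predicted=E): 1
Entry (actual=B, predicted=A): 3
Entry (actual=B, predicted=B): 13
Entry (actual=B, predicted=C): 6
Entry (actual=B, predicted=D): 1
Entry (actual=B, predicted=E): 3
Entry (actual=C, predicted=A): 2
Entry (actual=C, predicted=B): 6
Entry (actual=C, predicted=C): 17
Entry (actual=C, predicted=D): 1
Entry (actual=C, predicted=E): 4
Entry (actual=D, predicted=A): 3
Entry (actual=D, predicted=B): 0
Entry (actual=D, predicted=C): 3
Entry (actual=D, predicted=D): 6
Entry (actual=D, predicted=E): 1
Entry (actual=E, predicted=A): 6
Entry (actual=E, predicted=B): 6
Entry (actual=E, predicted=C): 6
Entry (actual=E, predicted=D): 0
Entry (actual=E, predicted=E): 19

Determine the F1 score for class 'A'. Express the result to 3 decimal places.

0.476

Treat 'A' as positive and all other classes as negative.
F1 score = 2·TP/(2·TP+FP+FN).
A: TP=10, FP=3+2+3+6=14, FN=1+4+2+1=8 → 20/42 = 0.4762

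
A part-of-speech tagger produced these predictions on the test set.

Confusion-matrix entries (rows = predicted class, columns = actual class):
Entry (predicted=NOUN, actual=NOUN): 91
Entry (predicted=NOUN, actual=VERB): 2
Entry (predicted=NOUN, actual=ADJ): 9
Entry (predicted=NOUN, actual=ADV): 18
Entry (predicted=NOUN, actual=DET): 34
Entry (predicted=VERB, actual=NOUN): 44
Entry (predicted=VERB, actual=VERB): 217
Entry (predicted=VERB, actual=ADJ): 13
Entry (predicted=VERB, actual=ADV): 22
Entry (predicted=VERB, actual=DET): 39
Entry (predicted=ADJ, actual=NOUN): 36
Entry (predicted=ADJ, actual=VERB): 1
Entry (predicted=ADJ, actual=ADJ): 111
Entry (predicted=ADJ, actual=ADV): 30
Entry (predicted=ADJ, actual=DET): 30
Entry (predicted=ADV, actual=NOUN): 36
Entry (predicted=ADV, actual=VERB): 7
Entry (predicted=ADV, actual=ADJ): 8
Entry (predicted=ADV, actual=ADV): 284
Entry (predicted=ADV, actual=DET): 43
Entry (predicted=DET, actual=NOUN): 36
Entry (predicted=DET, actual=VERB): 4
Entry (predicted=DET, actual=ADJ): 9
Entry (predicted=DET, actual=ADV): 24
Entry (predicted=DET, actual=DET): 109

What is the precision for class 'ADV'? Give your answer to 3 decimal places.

0.751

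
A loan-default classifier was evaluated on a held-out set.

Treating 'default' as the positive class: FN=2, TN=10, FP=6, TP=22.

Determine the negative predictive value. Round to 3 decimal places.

0.833

NPV = TN/(TN+FN) = 10/(10+2) = 0.833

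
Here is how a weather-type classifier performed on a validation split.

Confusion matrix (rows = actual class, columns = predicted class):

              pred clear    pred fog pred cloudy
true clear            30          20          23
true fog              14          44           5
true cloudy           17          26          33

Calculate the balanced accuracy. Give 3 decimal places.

Balanced accuracy = mean of per-class recall.
  clear: recall = 30/73 = 0.4110
  fog: recall = 44/63 = 0.6984
  cloudy: recall = 33/76 = 0.4342
Mean = (0.4110 + 0.6984 + 0.4342) / 3 = 0.515

0.515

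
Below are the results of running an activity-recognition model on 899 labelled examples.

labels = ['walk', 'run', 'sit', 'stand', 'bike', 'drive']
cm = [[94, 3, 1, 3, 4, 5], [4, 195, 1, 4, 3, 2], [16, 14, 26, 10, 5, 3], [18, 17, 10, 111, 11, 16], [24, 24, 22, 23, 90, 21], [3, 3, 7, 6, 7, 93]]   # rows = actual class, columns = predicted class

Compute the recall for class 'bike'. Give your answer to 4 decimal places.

0.4412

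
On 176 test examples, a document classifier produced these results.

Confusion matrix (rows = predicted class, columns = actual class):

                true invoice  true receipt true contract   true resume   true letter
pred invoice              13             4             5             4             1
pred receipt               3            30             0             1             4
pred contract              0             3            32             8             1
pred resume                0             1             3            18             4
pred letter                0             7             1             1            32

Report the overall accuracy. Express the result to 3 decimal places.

Accuracy = trace / total = (13+30+32+18+32=125) / 176 = 125/176 = 0.710

0.710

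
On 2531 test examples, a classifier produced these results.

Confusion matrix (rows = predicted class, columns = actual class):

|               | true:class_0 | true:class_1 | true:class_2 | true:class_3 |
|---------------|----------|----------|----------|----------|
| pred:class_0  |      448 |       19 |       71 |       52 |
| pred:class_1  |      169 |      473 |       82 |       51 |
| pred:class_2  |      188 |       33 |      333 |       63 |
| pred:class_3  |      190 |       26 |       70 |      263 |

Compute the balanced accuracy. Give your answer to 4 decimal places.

0.6302

Balanced accuracy = mean of per-class recall.
  class_0: recall = 448/995 = 0.45025
  class_1: recall = 473/551 = 0.85844
  class_2: recall = 333/556 = 0.59892
  class_3: recall = 263/429 = 0.61305
Mean = (0.45025 + 0.85844 + 0.59892 + 0.61305) / 4 = 0.6302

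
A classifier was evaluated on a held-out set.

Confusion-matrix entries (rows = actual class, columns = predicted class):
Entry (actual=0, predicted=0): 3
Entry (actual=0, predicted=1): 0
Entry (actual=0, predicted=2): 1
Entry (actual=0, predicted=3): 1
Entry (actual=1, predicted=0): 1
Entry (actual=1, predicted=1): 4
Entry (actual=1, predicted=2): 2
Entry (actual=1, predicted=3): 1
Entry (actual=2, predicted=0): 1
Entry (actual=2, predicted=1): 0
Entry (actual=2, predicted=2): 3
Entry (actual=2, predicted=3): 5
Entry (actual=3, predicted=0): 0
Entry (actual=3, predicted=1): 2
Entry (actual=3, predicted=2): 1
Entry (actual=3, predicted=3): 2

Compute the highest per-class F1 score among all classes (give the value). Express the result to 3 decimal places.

Per-class F1 score (2·TP/(2·TP+FP+FN)):
  0: TP=3, FP=1+1+0=2, FN=0+1+1=2 → 6/10 = 0.6000
  1: TP=4, FP=0+0+2=2, FN=1+2+1=4 → 8/14 = 0.5714
  2: TP=3, FP=1+2+1=4, FN=1+0+5=6 → 6/16 = 0.3750
  3: TP=2, FP=1+1+5=7, FN=0+2+1=3 → 4/14 = 0.2857
Highest is class '0' with F1 score = 0.600.

0.600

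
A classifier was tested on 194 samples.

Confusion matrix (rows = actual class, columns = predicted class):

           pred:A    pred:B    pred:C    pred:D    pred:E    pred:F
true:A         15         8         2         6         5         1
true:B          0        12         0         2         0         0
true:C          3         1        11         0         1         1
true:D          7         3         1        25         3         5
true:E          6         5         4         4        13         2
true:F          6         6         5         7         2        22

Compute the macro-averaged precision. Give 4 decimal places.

Per-class precision (TP/(TP+FP)):
  A: TP=15, FP=0+3+7+6+6=22 → 15/37 = 0.40541
  B: TP=12, FP=8+1+3+5+6=23 → 12/35 = 0.34286
  C: TP=11, FP=2+0+1+4+5=12 → 11/23 = 0.47826
  D: TP=25, FP=6+2+0+4+7=19 → 25/44 = 0.56818
  E: TP=13, FP=5+0+1+3+2=11 → 13/24 = 0.54167
  F: TP=22, FP=1+0+1+5+2=9 → 22/31 = 0.70968
Macro-precision = mean = (0.40541 + 0.34286 + 0.47826 + 0.56818 + 0.54167 + 0.70968) / 6 = 0.5077

0.5077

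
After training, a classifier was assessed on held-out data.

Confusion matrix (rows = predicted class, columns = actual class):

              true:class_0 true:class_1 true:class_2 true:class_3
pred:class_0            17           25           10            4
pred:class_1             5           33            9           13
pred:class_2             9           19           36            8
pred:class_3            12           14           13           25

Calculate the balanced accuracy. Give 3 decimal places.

Balanced accuracy = mean of per-class recall.
  class_0: recall = 17/43 = 0.3953
  class_1: recall = 33/91 = 0.3626
  class_2: recall = 36/68 = 0.5294
  class_3: recall = 25/50 = 0.5000
Mean = (0.3953 + 0.3626 + 0.5294 + 0.5000) / 4 = 0.447

0.447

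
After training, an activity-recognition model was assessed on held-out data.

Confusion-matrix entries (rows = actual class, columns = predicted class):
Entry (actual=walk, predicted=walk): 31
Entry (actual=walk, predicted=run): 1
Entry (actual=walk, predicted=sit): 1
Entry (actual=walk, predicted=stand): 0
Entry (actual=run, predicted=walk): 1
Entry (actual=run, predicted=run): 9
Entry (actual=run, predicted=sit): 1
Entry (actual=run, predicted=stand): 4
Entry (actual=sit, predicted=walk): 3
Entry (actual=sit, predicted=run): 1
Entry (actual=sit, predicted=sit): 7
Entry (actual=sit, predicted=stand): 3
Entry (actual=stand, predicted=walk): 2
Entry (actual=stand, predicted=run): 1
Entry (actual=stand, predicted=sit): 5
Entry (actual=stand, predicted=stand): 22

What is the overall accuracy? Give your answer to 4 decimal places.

0.7500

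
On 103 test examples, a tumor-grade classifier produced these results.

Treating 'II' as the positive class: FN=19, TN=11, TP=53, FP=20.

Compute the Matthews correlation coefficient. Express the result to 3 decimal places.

MCC = (TP·TN − FP·FN) / √((TP+FP)(TP+FN)(TN+FP)(TN+FN))
Numerator = 53·11 − 20·19 = 203
Denominator = √(73·72·31·30) = √4888080 = 2210.9003
MCC = 203 / 2210.9003 = 0.092

0.092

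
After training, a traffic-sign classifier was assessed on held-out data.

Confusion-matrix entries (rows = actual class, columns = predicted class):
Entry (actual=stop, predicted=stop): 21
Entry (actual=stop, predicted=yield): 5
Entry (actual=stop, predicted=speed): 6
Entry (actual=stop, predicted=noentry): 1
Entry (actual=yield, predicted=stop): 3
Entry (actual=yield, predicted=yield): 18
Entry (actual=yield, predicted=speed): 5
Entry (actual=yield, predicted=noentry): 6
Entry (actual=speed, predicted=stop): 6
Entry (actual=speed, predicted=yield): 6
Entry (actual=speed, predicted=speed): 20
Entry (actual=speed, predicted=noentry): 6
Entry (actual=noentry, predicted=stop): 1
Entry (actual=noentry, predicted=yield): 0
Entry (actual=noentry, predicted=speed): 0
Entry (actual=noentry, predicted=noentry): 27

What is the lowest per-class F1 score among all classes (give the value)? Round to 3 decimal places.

0.580

Per-class F1 score (2·TP/(2·TP+FP+FN)):
  stop: TP=21, FP=3+6+1=10, FN=5+6+1=12 → 42/64 = 0.6563
  yield: TP=18, FP=5+6+0=11, FN=3+5+6=14 → 36/61 = 0.5902
  speed: TP=20, FP=6+5+0=11, FN=6+6+6=18 → 40/69 = 0.5797
  noentry: TP=27, FP=1+6+6=13, FN=1+0+0=1 → 54/68 = 0.7941
Lowest is class 'speed' with F1 score = 0.580.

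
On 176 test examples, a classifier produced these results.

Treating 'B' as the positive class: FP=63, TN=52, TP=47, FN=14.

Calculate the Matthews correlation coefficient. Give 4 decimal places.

0.2189

MCC = (TP·TN − FP·FN) / √((TP+FP)(TP+FN)(TN+FP)(TN+FN))
Numerator = 47·52 − 63·14 = 1562
Denominator = √(110·61·115·66) = √50928900 = 7136.4487
MCC = 1562 / 7136.4487 = 0.2189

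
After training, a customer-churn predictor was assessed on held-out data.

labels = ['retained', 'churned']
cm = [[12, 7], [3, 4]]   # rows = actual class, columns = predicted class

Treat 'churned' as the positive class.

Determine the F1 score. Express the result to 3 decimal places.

Precision = TP/(TP+FP) = 4/11 = 0.3636
Recall = TP/(TP+FN) = 4/7 = 0.5714
F1 = 2·TP/(2·TP+FP+FN) = 8/18 = 0.444

0.444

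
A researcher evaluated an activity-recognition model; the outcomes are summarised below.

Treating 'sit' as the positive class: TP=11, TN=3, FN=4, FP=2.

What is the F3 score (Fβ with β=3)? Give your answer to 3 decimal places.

Fβ = (1+β²)·TP / ((1+β²)·TP + β²·FN + FP), with β²=9
= 10·11 / (10·11 + 9·4 + 2) = 0.743

0.743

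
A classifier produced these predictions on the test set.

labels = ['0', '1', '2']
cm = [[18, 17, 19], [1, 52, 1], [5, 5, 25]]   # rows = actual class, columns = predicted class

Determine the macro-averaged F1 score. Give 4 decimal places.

Per-class F1 score (2·TP/(2·TP+FP+FN)):
  0: TP=18, FP=1+5=6, FN=17+19=36 → 36/78 = 0.46154
  1: TP=52, FP=17+5=22, FN=1+1=2 → 104/128 = 0.81250
  2: TP=25, FP=19+1=20, FN=5+5=10 → 50/80 = 0.62500
Macro-F1 score = mean = (0.46154 + 0.81250 + 0.62500) / 3 = 0.6330

0.6330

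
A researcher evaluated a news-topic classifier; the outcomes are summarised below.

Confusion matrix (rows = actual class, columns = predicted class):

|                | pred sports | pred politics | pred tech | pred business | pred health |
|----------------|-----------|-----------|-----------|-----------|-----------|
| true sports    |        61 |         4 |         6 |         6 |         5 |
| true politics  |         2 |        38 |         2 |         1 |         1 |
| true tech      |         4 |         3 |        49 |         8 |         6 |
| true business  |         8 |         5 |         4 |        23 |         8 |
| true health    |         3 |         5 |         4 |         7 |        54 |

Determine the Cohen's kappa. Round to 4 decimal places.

Observed agreement pₒ = trace/N = 225/317 = 0.70978
Expected agreement pₑ = Σ (rowᵢ·colᵢ)/N² = (82·78 + 44·55 + 70·65 + 48·45 + 73·74)/317² = 0.20826
κ = (pₒ − pₑ)/(1 − pₑ) = (0.70978 − 0.20826)/(1 − 0.20826) = 0.6334

0.6334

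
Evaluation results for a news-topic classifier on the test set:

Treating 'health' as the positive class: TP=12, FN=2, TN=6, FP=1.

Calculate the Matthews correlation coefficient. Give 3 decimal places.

0.693

MCC = (TP·TN − FP·FN) / √((TP+FP)(TP+FN)(TN+FP)(TN+FN))
Numerator = 12·6 − 1·2 = 70
Denominator = √(13·14·7·8) = √10192 = 100.9554
MCC = 70 / 100.9554 = 0.693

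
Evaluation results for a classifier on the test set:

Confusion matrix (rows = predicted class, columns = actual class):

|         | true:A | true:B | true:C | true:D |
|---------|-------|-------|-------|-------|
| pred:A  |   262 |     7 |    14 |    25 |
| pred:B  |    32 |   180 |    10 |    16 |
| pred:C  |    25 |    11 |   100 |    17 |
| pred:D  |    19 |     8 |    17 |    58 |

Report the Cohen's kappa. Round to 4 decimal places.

0.6462

Observed agreement pₒ = trace/N = 600/801 = 0.74906
Expected agreement pₑ = Σ (rowᵢ·colᵢ)/N² = (338·308 + 206·238 + 141·153 + 116·102)/801² = 0.29074
κ = (pₒ − pₑ)/(1 − pₑ) = (0.74906 − 0.29074)/(1 − 0.29074) = 0.6462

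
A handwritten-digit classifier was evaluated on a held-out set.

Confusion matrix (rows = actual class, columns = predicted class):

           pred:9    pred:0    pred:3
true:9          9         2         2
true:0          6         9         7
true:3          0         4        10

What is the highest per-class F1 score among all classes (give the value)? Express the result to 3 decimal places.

0.643

Per-class F1 score (2·TP/(2·TP+FP+FN)):
  9: TP=9, FP=6+0=6, FN=2+2=4 → 18/28 = 0.6429
  0: TP=9, FP=2+4=6, FN=6+7=13 → 18/37 = 0.4865
  3: TP=10, FP=2+7=9, FN=0+4=4 → 20/33 = 0.6061
Highest is class '9' with F1 score = 0.643.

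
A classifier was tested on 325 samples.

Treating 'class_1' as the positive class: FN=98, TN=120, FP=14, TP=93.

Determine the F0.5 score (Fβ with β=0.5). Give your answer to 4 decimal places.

0.7512

Fβ = (1+β²)·TP / ((1+β²)·TP + β²·FN + FP), with β²=1/4
= 1.25·93 / (1.25·93 + 0.25·98 + 14) = 0.7512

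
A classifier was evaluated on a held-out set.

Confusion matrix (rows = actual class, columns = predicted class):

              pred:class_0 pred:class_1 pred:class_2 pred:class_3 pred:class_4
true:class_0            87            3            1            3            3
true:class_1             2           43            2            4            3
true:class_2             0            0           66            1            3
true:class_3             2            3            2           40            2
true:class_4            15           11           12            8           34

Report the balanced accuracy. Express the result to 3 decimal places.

0.775

Balanced accuracy = mean of per-class recall.
  class_0: recall = 87/97 = 0.8969
  class_1: recall = 43/54 = 0.7963
  class_2: recall = 66/70 = 0.9429
  class_3: recall = 40/49 = 0.8163
  class_4: recall = 34/80 = 0.4250
Mean = (0.8969 + 0.7963 + 0.9429 + 0.8163 + 0.4250) / 5 = 0.775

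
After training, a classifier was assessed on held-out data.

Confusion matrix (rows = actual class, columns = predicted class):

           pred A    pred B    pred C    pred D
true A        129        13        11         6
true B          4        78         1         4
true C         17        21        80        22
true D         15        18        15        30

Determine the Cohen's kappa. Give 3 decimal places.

Observed agreement pₒ = trace/N = 317/464 = 0.6832
Expected agreement pₑ = Σ (rowᵢ·colᵢ)/N² = (159·165 + 87·130 + 140·107 + 78·62)/464² = 0.2664
κ = (pₒ − pₑ)/(1 − pₑ) = (0.6832 − 0.2664)/(1 − 0.2664) = 0.568

0.568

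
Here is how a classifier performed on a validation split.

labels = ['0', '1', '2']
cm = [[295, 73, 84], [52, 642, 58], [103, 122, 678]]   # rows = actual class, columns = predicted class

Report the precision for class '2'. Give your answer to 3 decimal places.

0.827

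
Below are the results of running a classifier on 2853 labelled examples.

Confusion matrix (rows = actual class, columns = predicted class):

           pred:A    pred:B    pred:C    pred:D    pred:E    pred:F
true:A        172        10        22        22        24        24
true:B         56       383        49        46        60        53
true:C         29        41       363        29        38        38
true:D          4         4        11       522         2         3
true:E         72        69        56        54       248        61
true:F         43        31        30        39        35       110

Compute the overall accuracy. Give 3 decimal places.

Accuracy = trace / total = (172+383+363+522+248+110=1798) / 2853 = 1798/2853 = 0.630

0.630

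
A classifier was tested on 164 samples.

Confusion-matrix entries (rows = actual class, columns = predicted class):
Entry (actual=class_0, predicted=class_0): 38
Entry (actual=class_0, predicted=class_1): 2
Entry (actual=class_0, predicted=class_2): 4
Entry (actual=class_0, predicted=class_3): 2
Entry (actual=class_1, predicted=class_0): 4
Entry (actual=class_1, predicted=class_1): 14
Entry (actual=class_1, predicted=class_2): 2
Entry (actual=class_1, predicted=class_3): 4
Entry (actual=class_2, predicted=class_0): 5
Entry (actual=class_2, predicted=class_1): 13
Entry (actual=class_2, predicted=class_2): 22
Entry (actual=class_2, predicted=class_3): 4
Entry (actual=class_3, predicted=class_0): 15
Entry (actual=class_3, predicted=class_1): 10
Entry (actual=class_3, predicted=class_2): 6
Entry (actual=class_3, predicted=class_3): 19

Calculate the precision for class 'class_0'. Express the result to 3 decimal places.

0.613

Take TP from the diagonal, FP from the rest of the 'class_0' prediction marginal, FN from the rest of the 'class_0' actual marginal.
precision = TP/(TP+FP).
class_0: TP=38, FP=4+5+15=24 → 38/62 = 0.6129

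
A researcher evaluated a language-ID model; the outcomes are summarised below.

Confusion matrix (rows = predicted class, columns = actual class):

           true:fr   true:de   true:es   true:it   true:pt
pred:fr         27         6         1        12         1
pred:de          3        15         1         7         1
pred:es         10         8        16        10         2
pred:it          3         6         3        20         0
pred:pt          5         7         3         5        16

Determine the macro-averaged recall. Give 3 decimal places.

Per-class recall (TP/(TP+FN)):
  fr: TP=27, FN=3+10+3+5=21 → 27/48 = 0.5625
  de: TP=15, FN=6+8+6+7=27 → 15/42 = 0.3571
  es: TP=16, FN=1+1+3+3=8 → 16/24 = 0.6667
  it: TP=20, FN=12+7+10+5=34 → 20/54 = 0.3704
  pt: TP=16, FN=1+1+2+0=4 → 16/20 = 0.8000
Macro-recall = mean = (0.5625 + 0.3571 + 0.6667 + 0.3704 + 0.8000) / 5 = 0.551

0.551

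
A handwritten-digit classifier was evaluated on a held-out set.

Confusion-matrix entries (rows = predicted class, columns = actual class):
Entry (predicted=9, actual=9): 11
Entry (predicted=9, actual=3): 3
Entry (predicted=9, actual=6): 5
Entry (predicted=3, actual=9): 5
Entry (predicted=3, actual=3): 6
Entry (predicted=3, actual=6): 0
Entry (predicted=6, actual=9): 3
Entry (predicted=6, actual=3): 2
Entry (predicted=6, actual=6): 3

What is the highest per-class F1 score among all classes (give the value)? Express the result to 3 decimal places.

0.579

Per-class F1 score (2·TP/(2·TP+FP+FN)):
  9: TP=11, FP=3+5=8, FN=5+3=8 → 22/38 = 0.5789
  3: TP=6, FP=5+0=5, FN=3+2=5 → 12/22 = 0.5455
  6: TP=3, FP=3+2=5, FN=5+0=5 → 6/16 = 0.3750
Highest is class '9' with F1 score = 0.579.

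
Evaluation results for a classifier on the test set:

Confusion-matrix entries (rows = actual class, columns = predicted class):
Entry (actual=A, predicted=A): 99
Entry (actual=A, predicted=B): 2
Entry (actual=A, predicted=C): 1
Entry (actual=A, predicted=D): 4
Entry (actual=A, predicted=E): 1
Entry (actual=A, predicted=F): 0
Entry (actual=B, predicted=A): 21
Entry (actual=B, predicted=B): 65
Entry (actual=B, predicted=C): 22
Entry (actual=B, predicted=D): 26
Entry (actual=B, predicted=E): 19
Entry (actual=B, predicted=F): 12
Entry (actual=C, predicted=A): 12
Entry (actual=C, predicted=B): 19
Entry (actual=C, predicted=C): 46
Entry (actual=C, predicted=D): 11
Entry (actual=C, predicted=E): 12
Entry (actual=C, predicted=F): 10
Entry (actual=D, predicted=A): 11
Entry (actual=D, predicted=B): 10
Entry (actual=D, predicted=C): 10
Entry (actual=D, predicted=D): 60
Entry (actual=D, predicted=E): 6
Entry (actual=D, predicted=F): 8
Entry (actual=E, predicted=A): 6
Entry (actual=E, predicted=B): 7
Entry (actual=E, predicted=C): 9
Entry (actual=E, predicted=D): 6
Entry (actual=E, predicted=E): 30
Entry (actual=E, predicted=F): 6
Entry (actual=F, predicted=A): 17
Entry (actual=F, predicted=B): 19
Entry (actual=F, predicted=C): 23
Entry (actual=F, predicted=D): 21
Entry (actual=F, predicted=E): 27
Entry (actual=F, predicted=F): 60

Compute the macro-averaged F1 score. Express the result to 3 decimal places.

Per-class F1 score (2·TP/(2·TP+FP+FN)):
  A: TP=99, FP=21+12+11+6+17=67, FN=2+1+4+1+0=8 → 198/273 = 0.7253
  B: TP=65, FP=2+19+10+7+19=57, FN=21+22+26+19+12=100 → 130/287 = 0.4530
  C: TP=46, FP=1+22+10+9+23=65, FN=12+19+11+12+10=64 → 92/221 = 0.4163
  D: TP=60, FP=4+26+11+6+21=68, FN=11+10+10+6+8=45 → 120/233 = 0.5150
  E: TP=30, FP=1+19+12+6+27=65, FN=6+7+9+6+6=34 → 60/159 = 0.3774
  F: TP=60, FP=0+12+10+8+6=36, FN=17+19+23+21+27=107 → 120/263 = 0.4563
Macro-F1 score = mean = (0.7253 + 0.4530 + 0.4163 + 0.5150 + 0.3774 + 0.4563) / 6 = 0.491

0.491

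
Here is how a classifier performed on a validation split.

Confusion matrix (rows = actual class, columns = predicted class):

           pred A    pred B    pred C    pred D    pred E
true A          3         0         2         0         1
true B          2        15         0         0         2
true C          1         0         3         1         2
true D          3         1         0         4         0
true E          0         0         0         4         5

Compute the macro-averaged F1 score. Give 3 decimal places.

0.551

Per-class F1 score (2·TP/(2·TP+FP+FN)):
  A: TP=3, FP=2+1+3+0=6, FN=0+2+0+1=3 → 6/15 = 0.4000
  B: TP=15, FP=0+0+1+0=1, FN=2+0+0+2=4 → 30/35 = 0.8571
  C: TP=3, FP=2+0+0+0=2, FN=1+0+1+2=4 → 6/12 = 0.5000
  D: TP=4, FP=0+0+1+4=5, FN=3+1+0+0=4 → 8/17 = 0.4706
  E: TP=5, FP=1+2+2+0=5, FN=0+0+0+4=4 → 10/19 = 0.5263
Macro-F1 score = mean = (0.4000 + 0.8571 + 0.5000 + 0.4706 + 0.5263) / 5 = 0.551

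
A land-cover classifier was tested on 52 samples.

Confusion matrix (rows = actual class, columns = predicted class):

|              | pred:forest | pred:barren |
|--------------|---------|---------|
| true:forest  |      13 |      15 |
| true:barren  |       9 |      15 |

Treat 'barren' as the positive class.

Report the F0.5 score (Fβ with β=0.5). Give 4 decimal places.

0.5208

Fβ = (1+β²)·TP / ((1+β²)·TP + β²·FN + FP), with β²=1/4
= 1.25·15 / (1.25·15 + 0.25·9 + 15) = 0.5208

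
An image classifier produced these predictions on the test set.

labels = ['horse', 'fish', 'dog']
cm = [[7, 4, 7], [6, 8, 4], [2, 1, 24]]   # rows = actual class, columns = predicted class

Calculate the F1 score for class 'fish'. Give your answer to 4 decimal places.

0.5161

F1 score = 2·TP/(2·TP+FP+FN).
fish: TP=8, FP=4+1=5, FN=6+4=10 → 16/31 = 0.51613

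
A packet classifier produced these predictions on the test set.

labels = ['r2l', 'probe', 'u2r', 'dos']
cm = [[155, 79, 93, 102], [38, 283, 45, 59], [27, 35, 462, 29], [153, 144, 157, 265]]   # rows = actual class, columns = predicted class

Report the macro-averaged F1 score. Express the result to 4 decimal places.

0.5323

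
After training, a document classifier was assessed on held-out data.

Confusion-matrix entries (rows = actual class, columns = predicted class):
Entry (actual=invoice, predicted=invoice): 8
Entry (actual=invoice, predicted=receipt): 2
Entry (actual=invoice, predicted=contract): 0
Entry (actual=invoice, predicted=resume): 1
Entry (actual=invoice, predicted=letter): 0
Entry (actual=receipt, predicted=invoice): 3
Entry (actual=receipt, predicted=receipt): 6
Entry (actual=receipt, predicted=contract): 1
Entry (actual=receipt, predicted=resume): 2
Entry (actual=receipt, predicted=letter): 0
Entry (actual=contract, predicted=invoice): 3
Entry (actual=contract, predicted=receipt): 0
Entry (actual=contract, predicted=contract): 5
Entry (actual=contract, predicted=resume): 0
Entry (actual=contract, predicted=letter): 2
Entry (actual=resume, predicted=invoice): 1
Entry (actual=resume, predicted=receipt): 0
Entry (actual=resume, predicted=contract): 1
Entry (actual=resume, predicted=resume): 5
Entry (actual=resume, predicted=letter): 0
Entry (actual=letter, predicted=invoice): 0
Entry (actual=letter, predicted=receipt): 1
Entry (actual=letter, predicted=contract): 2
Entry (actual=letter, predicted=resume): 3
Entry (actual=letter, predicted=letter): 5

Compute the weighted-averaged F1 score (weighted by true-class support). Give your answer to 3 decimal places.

0.566

Per-class F1 score (2·TP/(2·TP+FP+FN)):
  invoice: TP=8, FP=3+3+1+0=7, FN=2+0+1+0=3 → 16/26 = 0.6154
  receipt: TP=6, FP=2+0+0+1=3, FN=3+1+2+0=6 → 12/21 = 0.5714
  contract: TP=5, FP=0+1+1+2=4, FN=3+0+0+2=5 → 10/19 = 0.5263
  resume: TP=5, FP=1+2+0+3=6, FN=1+0+1+0=2 → 10/18 = 0.5556
  letter: TP=5, FP=0+0+2+0=2, FN=0+1+2+3=6 → 10/18 = 0.5556
Weighted-F1 score = Σ (supportᵢ/N)·F1 scoreᵢ with N=51: (11/51)·0.6154 + (12/51)·0.5714 + (10/51)·0.5263 + (7/51)·0.5556 + (11/51)·0.5556 = 0.566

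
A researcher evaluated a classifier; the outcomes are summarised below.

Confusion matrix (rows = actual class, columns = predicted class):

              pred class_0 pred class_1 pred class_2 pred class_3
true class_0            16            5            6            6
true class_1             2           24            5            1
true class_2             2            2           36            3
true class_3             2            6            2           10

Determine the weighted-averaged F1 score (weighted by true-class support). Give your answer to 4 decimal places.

Per-class F1 score (2·TP/(2·TP+FP+FN)):
  class_0: TP=16, FP=2+2+2=6, FN=5+6+6=17 → 32/55 = 0.58182
  class_1: TP=24, FP=5+2+6=13, FN=2+5+1=8 → 48/69 = 0.69565
  class_2: TP=36, FP=6+5+2=13, FN=2+2+3=7 → 72/92 = 0.78261
  class_3: TP=10, FP=6+1+3=10, FN=2+6+2=10 → 20/40 = 0.50000
Weighted-F1 score = Σ (supportᵢ/N)·F1 scoreᵢ with N=128: (33/128)·0.58182 + (32/128)·0.69565 + (43/128)·0.78261 + (20/128)·0.50000 = 0.6649

0.6649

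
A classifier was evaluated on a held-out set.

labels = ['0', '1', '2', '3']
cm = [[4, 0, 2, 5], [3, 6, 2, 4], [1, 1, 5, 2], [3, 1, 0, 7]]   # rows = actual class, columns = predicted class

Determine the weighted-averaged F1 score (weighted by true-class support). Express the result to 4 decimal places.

0.4812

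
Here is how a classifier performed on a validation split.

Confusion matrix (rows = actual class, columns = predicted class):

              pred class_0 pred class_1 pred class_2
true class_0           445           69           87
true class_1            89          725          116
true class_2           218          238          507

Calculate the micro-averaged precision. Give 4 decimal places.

0.6724

Micro-averaging pools counts across classes: ΣTP=1677, ΣFP=817, ΣFN=817.
Micro-precision = TP/(TP+FP) on pooled counts = 0.6724 (equals overall accuracy in single-label multiclass).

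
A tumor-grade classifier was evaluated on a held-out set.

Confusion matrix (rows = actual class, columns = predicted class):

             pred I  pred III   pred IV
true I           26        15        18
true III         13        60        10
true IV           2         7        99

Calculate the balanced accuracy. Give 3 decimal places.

0.693

Balanced accuracy = mean of per-class recall.
  I: recall = 26/59 = 0.4407
  III: recall = 60/83 = 0.7229
  IV: recall = 99/108 = 0.9167
Mean = (0.4407 + 0.7229 + 0.9167) / 3 = 0.693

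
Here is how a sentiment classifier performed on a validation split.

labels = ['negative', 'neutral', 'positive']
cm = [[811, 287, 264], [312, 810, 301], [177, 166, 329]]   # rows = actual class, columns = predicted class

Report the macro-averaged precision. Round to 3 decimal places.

0.544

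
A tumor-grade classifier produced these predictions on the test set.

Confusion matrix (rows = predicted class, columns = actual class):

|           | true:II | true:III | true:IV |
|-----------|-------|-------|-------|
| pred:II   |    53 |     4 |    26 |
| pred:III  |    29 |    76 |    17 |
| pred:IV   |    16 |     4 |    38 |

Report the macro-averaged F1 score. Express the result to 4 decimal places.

0.6234

Per-class F1 score (2·TP/(2·TP+FP+FN)):
  II: TP=53, FP=4+26=30, FN=29+16=45 → 106/181 = 0.58564
  III: TP=76, FP=29+17=46, FN=4+4=8 → 152/206 = 0.73786
  IV: TP=38, FP=16+4=20, FN=26+17=43 → 76/139 = 0.54676
Macro-F1 score = mean = (0.58564 + 0.73786 + 0.54676) / 3 = 0.6234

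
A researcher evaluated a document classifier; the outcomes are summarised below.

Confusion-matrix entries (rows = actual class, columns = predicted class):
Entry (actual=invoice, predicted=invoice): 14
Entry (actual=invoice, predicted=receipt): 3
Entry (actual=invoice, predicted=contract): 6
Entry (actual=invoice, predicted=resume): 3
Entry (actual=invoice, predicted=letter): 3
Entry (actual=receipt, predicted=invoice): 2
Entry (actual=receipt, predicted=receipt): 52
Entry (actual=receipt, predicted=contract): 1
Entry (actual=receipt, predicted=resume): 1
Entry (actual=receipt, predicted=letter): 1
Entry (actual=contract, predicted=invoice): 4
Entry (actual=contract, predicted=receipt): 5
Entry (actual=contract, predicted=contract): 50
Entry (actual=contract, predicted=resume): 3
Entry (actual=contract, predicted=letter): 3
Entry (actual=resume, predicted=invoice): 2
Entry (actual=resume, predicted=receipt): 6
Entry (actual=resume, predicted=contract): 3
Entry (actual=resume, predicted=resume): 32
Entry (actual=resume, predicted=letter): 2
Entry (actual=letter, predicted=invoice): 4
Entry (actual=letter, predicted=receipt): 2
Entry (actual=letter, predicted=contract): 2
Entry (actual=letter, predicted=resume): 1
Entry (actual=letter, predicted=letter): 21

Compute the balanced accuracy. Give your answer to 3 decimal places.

Balanced accuracy = mean of per-class recall.
  invoice: recall = 14/29 = 0.4828
  receipt: recall = 52/57 = 0.9123
  contract: recall = 50/65 = 0.7692
  resume: recall = 32/45 = 0.7111
  letter: recall = 21/30 = 0.7000
Mean = (0.4828 + 0.9123 + 0.7692 + 0.7111 + 0.7000) / 5 = 0.715

0.715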